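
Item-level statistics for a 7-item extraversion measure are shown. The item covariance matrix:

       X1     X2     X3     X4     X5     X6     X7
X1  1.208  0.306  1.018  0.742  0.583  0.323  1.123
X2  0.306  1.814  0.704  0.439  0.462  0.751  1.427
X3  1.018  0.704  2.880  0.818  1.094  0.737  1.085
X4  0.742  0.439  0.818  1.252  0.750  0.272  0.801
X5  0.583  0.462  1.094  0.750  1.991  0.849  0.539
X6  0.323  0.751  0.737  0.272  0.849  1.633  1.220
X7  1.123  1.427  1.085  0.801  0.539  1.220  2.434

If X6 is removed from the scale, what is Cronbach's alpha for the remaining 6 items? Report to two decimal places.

α = 0.81

Remaining items: X1, X2, X3, X4, X5, X7 (k = 6).
Σσᵢ² = 1.208 + 1.814 + 2.880 + 1.252 + 1.991 + 2.434 = 11.579
σ²_total = 11.579 + 2 × 11.891 = 35.361
α (item deleted) = (6/5)·(1 − 11.579/35.361) = 0.81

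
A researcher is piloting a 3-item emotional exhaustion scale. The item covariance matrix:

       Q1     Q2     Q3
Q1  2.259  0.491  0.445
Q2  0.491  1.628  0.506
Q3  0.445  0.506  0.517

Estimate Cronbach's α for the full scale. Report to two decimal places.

ΣVar(i) = 2.259 + 1.628 + 0.517 = 4.404
Sum of off-diagonal covariances = 1.442
total variance = 4.404 + 2 × 1.442 = 7.288
α = (k/(k−1))·(1 − ΣVar(i)/total variance) = (3/2)·(1 − 4.404/7.288) = 0.59

Cronbach's α = 0.59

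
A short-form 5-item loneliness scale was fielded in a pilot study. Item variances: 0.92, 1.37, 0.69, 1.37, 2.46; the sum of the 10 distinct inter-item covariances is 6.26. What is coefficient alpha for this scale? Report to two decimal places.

sum of item variances = 0.92 + 1.37 + 0.69 + 1.37 + 2.46 = 6.81
Sum of distinct covariances = 6.26
σ²_total = sum of item variances + 2·Σcov = 6.81 + 2 × 6.26 = 19.33
α = (5/4)·(1 − 6.81/19.33) = 0.81

α = 0.81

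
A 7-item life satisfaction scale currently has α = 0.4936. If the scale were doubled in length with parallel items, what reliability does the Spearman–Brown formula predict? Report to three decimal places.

Length factor m = 2
α' = m·α / (1 + (m−1)·α)
   = 2 × 0.4936 / (1 + (2 − 1) × 0.4936)
   = 0.9872 / 1.4936 = 0.661

predicted reliability = 0.661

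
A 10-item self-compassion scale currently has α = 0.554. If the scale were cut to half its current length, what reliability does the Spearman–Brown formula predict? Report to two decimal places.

Length factor m = 1/2
α' = m·α / (1 − (1−m)·α)
   = 1/2 × 0.554 / (1 − (1 − 1/2) × 0.554)
   = 0.2770 / 0.7230 = 0.38

predicted reliability = 0.38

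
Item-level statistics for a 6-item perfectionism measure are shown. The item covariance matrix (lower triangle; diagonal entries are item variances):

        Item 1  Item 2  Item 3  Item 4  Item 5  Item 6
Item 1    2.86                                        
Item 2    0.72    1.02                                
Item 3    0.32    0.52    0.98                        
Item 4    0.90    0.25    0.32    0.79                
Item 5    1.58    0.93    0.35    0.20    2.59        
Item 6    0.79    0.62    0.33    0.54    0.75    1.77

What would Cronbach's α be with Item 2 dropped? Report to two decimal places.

Remaining items: Item 1, Item 3, Item 4, Item 5, Item 6 (k = 5).
sum of item variances = 2.86 + 0.98 + 0.79 + 2.59 + 1.77 = 8.99
σ²_T = 8.99 + 2 × 6.08 = 21.15
α (item deleted) = (5/4)·(1 − 8.99/21.15) = 0.72

α = 0.72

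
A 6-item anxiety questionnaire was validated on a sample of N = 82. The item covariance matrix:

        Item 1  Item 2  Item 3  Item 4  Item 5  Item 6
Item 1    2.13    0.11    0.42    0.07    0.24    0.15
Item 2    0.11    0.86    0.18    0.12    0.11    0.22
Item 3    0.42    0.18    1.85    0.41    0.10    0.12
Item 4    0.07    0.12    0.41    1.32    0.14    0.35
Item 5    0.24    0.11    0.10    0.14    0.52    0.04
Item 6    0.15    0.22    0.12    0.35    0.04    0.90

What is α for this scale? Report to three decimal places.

sum of item variances = 2.13 + 0.86 + 1.85 + 1.32 + 0.52 + 0.90 = 7.58
Σ_{i<j} σ_ij = 2.78
σ²_T = 7.58 + 2 × 2.78 = 13.14
α = (k/(k−1))·(1 − sum of item variances/σ²_T) = (6/5)·(1 − 7.58/13.14) = 0.508

α = 0.508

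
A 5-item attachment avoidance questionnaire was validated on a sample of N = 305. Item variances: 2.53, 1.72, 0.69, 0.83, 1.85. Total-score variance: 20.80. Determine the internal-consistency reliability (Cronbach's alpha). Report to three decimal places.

Cronbach's alpha = 0.792

sum of item variances = 2.53 + 1.72 + 0.69 + 0.83 + 1.85 = 7.62
α = (k/(k−1))·(1 − sum of item variances/total variance) = (5/4)·(1 − 7.62/20.80) = 0.792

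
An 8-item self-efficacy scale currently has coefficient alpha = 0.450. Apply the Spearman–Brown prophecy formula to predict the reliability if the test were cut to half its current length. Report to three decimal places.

predicted reliability = 0.290

Length factor m = 1/2
α' = m·α / (1 − (1−m)·α)
   = 1/2 × 0.450 / (1 − (1 − 1/2) × 0.450)
   = 0.2250 / 0.7750 = 0.290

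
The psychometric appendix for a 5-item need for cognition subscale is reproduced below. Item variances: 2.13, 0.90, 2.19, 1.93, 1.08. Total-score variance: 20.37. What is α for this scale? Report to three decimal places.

Σσᵢ² = 2.13 + 0.90 + 2.19 + 1.93 + 1.08 = 8.23
α = (k/(k−1))·(1 − Σσᵢ²/σ²_T) = (5/4)·(1 − 8.23/20.37) = 0.745

α = 0.745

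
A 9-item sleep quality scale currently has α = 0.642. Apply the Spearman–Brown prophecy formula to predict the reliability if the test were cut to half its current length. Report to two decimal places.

predicted reliability = 0.47

Length factor m = 1/2
α' = m·α / (1 − (1−m)·α)
   = 1/2 × 0.642 / (1 − (1 − 1/2) × 0.642)
   = 0.3210 / 0.6790 = 0.47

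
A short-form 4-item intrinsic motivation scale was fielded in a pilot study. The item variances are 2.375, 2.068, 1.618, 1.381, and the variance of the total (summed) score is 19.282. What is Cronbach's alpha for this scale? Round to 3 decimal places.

Σσ²ᵢ = 2.375 + 2.068 + 1.618 + 1.381 = 7.442
α = (k/(k−1))·(1 − Σσ²ᵢ/total variance) = (4/3)·(1 − 7.442/19.282) = 0.819

Cronbach's alpha = 0.819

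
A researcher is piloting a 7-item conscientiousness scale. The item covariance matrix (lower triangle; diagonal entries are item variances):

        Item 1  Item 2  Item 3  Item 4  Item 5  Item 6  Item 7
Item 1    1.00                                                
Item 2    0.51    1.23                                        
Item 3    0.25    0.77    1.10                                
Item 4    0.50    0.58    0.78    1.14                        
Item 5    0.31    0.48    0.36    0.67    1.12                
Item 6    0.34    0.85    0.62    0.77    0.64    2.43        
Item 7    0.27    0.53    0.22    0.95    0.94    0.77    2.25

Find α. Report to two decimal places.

sum of item variances = 1.00 + 1.23 + 1.10 + 1.14 + 1.12 + 2.43 + 2.25 = 10.27
Sum of the distinct covariances = 12.11
σ²_total = 10.27 + 2 × 12.11 = 34.49
α = (k/(k−1))·(1 − sum of item variances/σ²_total) = (7/6)·(1 − 10.27/34.49) = 0.82

α = 0.82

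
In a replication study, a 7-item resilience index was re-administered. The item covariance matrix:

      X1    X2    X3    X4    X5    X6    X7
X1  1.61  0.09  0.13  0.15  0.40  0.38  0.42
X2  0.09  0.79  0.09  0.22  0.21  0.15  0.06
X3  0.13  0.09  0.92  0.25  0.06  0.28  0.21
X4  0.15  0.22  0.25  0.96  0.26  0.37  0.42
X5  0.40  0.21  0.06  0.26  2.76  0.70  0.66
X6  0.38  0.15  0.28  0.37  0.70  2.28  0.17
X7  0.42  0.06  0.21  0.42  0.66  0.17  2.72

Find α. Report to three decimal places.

Σσᵢ² = 1.61 + 0.79 + 0.92 + 0.96 + 2.76 + 2.28 + 2.72 = 12.04
Sum of off-diagonal covariances = 5.68
total variance = 12.04 + 2 × 5.68 = 23.40
α = (k/(k−1))·(1 − Σσᵢ²/total variance) = (7/6)·(1 − 12.04/23.40) = 0.566

α = 0.566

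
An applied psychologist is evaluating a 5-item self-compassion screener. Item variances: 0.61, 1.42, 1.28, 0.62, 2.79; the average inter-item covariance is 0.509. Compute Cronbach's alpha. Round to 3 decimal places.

Σσᵢ² = 0.61 + 1.42 + 1.28 + 0.62 + 2.79 = 6.72
Sum of the 10 distinct covariances = 10 × 0.509 = 5.090
σ²_total = Σσᵢ² + 2·Σcov = 6.72 + 2 × 5.090 = 16.900
α = (5/4)·(1 − 6.72/16.900) = 0.753

Cronbach's alpha = 0.753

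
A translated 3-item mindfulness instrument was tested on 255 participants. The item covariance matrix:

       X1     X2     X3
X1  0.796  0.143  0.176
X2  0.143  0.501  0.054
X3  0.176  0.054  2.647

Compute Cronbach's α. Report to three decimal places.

Cronbach's α = 0.239

Σσᵢ² = 0.796 + 0.501 + 2.647 = 3.944
Σ_{i<j} σ_ij = 0.373
σ²_total = 3.944 + 2 × 0.373 = 4.690
α = (k/(k−1))·(1 − Σσᵢ²/σ²_total) = (3/2)·(1 − 3.944/4.690) = 0.239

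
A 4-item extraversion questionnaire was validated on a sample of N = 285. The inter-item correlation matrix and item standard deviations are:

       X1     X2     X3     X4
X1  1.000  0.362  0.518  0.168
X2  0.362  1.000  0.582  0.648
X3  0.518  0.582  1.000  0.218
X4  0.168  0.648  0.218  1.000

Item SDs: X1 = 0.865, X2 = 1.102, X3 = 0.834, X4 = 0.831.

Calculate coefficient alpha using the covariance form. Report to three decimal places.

α = 0.745

Σσ²ᵢ = 0.865² + 1.102² + 0.834² + 0.831² = 3.3487
Covariances σ_ij = r_ij · s_i · s_j:
  σ(X1,X2) = 0.362 × 0.865 × 1.102 = 0.3451
  σ(X1,X3) = 0.518 × 0.865 × 0.834 = 0.3737
  σ(X1,X4) = 0.168 × 0.865 × 0.831 = 0.1208
  σ(X2,X3) = 0.582 × 1.102 × 0.834 = 0.5349
  σ(X2,X4) = 0.648 × 1.102 × 0.831 = 0.5934
  σ(X3,X4) = 0.218 × 0.834 × 0.831 = 0.1511
σ²_T = Σσ²ᵢ + 2·Σσ_ij = 3.3487 + 2 × 2.1190 = 7.5867
α = (4/3)·(1 − 3.3487/7.5867) = 0.745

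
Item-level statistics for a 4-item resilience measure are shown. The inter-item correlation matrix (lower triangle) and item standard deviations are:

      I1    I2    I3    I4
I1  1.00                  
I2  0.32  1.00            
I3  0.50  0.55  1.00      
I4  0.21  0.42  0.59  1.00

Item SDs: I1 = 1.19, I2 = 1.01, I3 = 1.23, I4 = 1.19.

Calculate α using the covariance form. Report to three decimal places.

Σσ²ᵢ = 1.19² + 1.01² + 1.23² + 1.19² = 5.3652
Covariances σ_ij = r_ij · s_i · s_j:
  σ(I1,I2) = 0.32 × 1.19 × 1.01 = 0.3846
  σ(I1,I3) = 0.50 × 1.19 × 1.23 = 0.7319
  σ(I1,I4) = 0.21 × 1.19 × 1.19 = 0.2974
  σ(I2,I3) = 0.55 × 1.01 × 1.23 = 0.6833
  σ(I2,I4) = 0.42 × 1.01 × 1.19 = 0.5048
  σ(I3,I4) = 0.59 × 1.23 × 1.19 = 0.8636
σ²_T = Σσ²ᵢ + 2·Σσ_ij = 5.3652 + 2 × 3.4656 = 12.2964
α = (4/3)·(1 − 5.3652/12.2964) = 0.752

α = 0.752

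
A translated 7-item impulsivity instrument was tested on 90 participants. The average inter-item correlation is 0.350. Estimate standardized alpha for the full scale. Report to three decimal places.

standardized alpha = 0.790

Standardized α = k·r̄ / (1 + (k−1)·r̄) = 7 × 0.350 / (1 + 6 × 0.350)
  = 2.4500 / 3.1000 = 0.790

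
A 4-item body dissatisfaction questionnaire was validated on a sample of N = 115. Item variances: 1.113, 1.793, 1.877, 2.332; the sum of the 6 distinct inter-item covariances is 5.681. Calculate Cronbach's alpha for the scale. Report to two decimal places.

Σσ²ᵢ = 1.113 + 1.793 + 1.877 + 2.332 = 7.115
Sum of distinct covariances = 5.681
σ²_total = Σσ²ᵢ + 2·Σcov = 7.115 + 2 × 5.681 = 18.477
α = (4/3)·(1 − 7.115/18.477) = 0.82

α = 0.82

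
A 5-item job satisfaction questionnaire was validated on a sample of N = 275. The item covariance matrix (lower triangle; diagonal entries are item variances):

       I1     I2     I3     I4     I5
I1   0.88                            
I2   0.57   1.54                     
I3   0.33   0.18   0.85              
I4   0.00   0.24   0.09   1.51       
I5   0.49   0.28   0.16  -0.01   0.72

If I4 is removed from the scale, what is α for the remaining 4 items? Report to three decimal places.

Remaining items: I1, I2, I3, I5 (k = 4).
Σσᵢ² = 0.88 + 1.54 + 0.85 + 0.72 = 3.99
σ²_total = 3.99 + 2 × 2.01 = 8.01
α (item deleted) = (4/3)·(1 − 3.99/8.01) = 0.669

α = 0.669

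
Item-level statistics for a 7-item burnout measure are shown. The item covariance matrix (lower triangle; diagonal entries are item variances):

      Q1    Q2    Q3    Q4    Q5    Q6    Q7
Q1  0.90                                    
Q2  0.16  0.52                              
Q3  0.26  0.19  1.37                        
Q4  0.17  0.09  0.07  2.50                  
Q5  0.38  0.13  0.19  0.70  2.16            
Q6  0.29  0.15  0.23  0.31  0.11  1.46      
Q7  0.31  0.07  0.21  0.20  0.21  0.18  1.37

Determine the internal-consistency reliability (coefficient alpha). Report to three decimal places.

coefficient alpha = 0.552

Σσᵢ² = 0.90 + 0.52 + 1.37 + 2.50 + 2.16 + 1.46 + 1.37 = 10.28
Sum of off-diagonal covariances = 4.61
σ²_T = 10.28 + 2 × 4.61 = 19.50
α = (k/(k−1))·(1 − Σσᵢ²/σ²_T) = (7/6)·(1 − 10.28/19.50) = 0.552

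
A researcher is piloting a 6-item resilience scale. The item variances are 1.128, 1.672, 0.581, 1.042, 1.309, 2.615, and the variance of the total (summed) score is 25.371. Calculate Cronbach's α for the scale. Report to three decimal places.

α = 0.805

sum of item variances = 1.128 + 1.672 + 0.581 + 1.042 + 1.309 + 2.615 = 8.347
α = (k/(k−1))·(1 − sum of item variances/Var(T)) = (6/5)·(1 − 8.347/25.371) = 0.805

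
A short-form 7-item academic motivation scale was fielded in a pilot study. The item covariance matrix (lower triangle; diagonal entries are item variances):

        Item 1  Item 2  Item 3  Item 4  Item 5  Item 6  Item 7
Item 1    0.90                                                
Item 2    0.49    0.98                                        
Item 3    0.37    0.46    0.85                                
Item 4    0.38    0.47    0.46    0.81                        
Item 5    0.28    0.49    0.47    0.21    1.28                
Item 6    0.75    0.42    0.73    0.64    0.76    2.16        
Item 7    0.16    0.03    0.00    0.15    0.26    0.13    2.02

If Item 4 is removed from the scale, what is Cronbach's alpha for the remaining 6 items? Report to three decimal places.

Remaining items: Item 1, Item 2, Item 3, Item 5, Item 6, Item 7 (k = 6).
Σσᵢ² = 0.90 + 0.98 + 0.85 + 1.28 + 2.16 + 2.02 = 8.19
total variance = 8.19 + 2 × 5.80 = 19.79
α (item deleted) = (6/5)·(1 − 8.19/19.79) = 0.703

Cronbach's alpha = 0.703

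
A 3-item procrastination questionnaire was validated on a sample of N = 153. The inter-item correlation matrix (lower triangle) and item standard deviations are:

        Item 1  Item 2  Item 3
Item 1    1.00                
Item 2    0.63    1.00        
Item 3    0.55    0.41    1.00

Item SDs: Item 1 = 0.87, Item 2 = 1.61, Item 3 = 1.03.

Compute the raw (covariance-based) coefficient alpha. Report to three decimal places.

Σσ²ᵢ = 0.87² + 1.61² + 1.03² = 4.4099
Covariances σ_ij = r_ij · s_i · s_j:
  σ(Item 1,Item 2) = 0.63 × 0.87 × 1.61 = 0.8824
  σ(Item 1,Item 3) = 0.55 × 0.87 × 1.03 = 0.4929
  σ(Item 2,Item 3) = 0.41 × 1.61 × 1.03 = 0.6799
σ²_T = Σσ²ᵢ + 2·Σσ_ij = 4.4099 + 2 × 2.0552 = 8.5203
α = (3/2)·(1 − 4.4099/8.5203) = 0.724

coefficient alpha = 0.724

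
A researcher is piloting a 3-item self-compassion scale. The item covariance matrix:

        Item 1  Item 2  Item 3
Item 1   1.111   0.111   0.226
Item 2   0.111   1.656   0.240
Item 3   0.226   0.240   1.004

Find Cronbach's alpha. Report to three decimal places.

ΣVar(i) = 1.111 + 1.656 + 1.004 = 3.771
Sum of the distinct covariances = 0.577
σ²_total = 3.771 + 2 × 0.577 = 4.925
α = (k/(k−1))·(1 − ΣVar(i)/σ²_total) = (3/2)·(1 − 3.771/4.925) = 0.351

α = 0.351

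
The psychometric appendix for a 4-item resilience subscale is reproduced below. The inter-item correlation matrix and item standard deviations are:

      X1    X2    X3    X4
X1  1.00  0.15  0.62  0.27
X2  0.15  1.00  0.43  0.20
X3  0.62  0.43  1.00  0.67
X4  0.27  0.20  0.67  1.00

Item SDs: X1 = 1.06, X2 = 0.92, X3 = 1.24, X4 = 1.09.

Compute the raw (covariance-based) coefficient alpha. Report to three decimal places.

Σσ²ᵢ = 1.06² + 0.92² + 1.24² + 1.09² = 4.6957
Covariances σ_ij = r_ij · s_i · s_j:
  σ(X1,X2) = 0.15 × 1.06 × 0.92 = 0.1463
  σ(X1,X3) = 0.62 × 1.06 × 1.24 = 0.8149
  σ(X1,X4) = 0.27 × 1.06 × 1.09 = 0.3120
  σ(X2,X3) = 0.43 × 0.92 × 1.24 = 0.4905
  σ(X2,X4) = 0.20 × 0.92 × 1.09 = 0.2006
  σ(X3,X4) = 0.67 × 1.24 × 1.09 = 0.9056
σ²_T = Σσ²ᵢ + 2·Σσ_ij = 4.6957 + 2 × 2.8699 = 10.4355
α = (4/3)·(1 − 4.6957/10.4355) = 0.733

coefficient alpha = 0.733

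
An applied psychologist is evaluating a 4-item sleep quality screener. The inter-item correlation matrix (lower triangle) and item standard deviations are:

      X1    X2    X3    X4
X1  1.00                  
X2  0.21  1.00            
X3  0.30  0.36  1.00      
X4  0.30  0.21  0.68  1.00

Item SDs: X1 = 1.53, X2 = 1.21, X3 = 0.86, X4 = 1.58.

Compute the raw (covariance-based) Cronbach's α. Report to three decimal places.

α = 0.636

Σσ²ᵢ = 1.53² + 1.21² + 0.86² + 1.58² = 7.0410
Covariances σ_ij = r_ij · s_i · s_j:
  σ(X1,X2) = 0.21 × 1.53 × 1.21 = 0.3888
  σ(X1,X3) = 0.30 × 1.53 × 0.86 = 0.3947
  σ(X1,X4) = 0.30 × 1.53 × 1.58 = 0.7252
  σ(X2,X3) = 0.36 × 1.21 × 0.86 = 0.3746
  σ(X2,X4) = 0.21 × 1.21 × 1.58 = 0.4015
  σ(X3,X4) = 0.68 × 0.86 × 1.58 = 0.9240
σ²_T = Σσ²ᵢ + 2·Σσ_ij = 7.0410 + 2 × 3.2088 = 13.4586
α = (4/3)·(1 − 7.0410/13.4586) = 0.636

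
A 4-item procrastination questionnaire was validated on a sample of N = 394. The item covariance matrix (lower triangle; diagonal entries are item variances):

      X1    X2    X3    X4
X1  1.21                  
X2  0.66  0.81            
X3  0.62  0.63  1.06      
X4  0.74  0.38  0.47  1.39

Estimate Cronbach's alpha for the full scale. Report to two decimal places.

sum of item variances = 1.21 + 0.81 + 1.06 + 1.39 = 4.47
Sum of off-diagonal covariances = 3.50
total variance = 4.47 + 2 × 3.50 = 11.47
α = (k/(k−1))·(1 − sum of item variances/total variance) = (4/3)·(1 − 4.47/11.47) = 0.81

α = 0.81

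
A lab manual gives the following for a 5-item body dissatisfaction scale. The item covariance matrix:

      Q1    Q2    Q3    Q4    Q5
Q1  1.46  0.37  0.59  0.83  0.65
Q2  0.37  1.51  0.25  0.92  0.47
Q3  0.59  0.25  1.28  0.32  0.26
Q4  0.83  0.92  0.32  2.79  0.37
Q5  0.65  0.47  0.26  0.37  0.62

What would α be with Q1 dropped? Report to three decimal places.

α = 0.607

Remaining items: Q2, Q3, Q4, Q5 (k = 4).
Σσ²ᵢ = 1.51 + 1.28 + 2.79 + 0.62 = 6.20
total variance = 6.20 + 2 × 2.59 = 11.38
α (item deleted) = (4/3)·(1 − 6.20/11.38) = 0.607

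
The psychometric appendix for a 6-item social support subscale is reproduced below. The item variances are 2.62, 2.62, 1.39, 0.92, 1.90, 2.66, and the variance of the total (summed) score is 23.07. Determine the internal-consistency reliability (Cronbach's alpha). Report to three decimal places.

Cronbach's alpha = 0.570

sum of item variances = 2.62 + 2.62 + 1.39 + 0.92 + 1.90 + 2.66 = 12.11
α = (k/(k−1))·(1 − sum of item variances/Var(T)) = (6/5)·(1 − 12.11/23.07) = 0.570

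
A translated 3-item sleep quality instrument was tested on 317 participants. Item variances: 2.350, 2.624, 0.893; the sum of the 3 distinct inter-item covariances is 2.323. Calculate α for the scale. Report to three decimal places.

ΣVar(i) = 2.350 + 2.624 + 0.893 = 5.867
Sum of distinct covariances = 2.323
total variance = ΣVar(i) + 2·Σcov = 5.867 + 2 × 2.323 = 10.513
α = (3/2)·(1 − 5.867/10.513) = 0.663

α = 0.663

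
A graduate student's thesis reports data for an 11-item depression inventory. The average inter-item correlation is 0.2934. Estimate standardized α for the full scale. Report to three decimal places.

Standardized α = k·r̄ / (1 + (k−1)·r̄) = 11 × 0.2934 / (1 + 10 × 0.2934)
  = 3.2274 / 3.9340 = 0.820

α = 0.820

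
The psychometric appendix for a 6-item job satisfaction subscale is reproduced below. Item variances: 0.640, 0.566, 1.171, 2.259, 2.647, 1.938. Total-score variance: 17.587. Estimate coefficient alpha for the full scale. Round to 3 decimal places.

sum of item variances = 0.640 + 0.566 + 1.171 + 2.259 + 2.647 + 1.938 = 9.221
α = (k/(k−1))·(1 − sum of item variances/σ²_total) = (6/5)·(1 − 9.221/17.587) = 0.571

coefficient alpha = 0.571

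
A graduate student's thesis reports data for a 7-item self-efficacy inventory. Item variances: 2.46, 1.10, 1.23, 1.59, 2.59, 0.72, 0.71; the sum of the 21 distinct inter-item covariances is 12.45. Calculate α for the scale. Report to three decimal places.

sum of item variances = 2.46 + 1.10 + 1.23 + 1.59 + 2.59 + 0.72 + 0.71 = 10.40
Sum of distinct covariances = 12.45
total variance = sum of item variances + 2·Σcov = 10.40 + 2 × 12.45 = 35.30
α = (7/6)·(1 − 10.40/35.30) = 0.823

α = 0.823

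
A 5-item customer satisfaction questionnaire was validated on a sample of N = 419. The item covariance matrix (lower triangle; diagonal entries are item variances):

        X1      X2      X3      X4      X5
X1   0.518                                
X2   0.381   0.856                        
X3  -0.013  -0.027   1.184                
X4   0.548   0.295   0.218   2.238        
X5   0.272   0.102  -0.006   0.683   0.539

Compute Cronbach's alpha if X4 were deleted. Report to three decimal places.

Remaining items: X1, X2, X3, X5 (k = 4).
Σσᵢ² = 0.518 + 0.856 + 1.184 + 0.539 = 3.097
total variance = 3.097 + 2 × 0.709 = 4.515
α (item deleted) = (4/3)·(1 − 3.097/4.515) = 0.419

Cronbach's alpha = 0.419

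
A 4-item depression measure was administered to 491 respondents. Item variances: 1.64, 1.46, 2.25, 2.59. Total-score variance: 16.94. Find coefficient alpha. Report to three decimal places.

Σσᵢ² = 1.64 + 1.46 + 2.25 + 2.59 = 7.94
α = (k/(k−1))·(1 − Σσᵢ²/σ²_T) = (4/3)·(1 − 7.94/16.94) = 0.708

α = 0.708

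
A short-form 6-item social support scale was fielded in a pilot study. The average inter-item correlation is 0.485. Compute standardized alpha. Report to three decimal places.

Standardized α = k·r̄ / (1 + (k−1)·r̄) = 6 × 0.485 / (1 + 5 × 0.485)
  = 2.9100 / 3.4250 = 0.850

α = 0.850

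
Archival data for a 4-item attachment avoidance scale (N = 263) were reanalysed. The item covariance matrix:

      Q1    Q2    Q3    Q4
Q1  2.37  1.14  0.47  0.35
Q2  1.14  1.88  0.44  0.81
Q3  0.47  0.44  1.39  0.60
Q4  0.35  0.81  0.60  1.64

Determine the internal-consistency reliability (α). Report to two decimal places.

α = 0.68

ΣVar(i) = 2.37 + 1.88 + 1.39 + 1.64 = 7.28
Sum of off-diagonal covariances = 3.81
σ²_total = 7.28 + 2 × 3.81 = 14.90
α = (k/(k−1))·(1 − ΣVar(i)/σ²_total) = (4/3)·(1 − 7.28/14.90) = 0.68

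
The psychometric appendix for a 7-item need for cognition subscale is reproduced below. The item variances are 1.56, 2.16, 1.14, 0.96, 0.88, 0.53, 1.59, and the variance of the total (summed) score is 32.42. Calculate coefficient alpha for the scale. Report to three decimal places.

α = 0.849

sum of item variances = 1.56 + 2.16 + 1.14 + 0.96 + 0.88 + 0.53 + 1.59 = 8.82
α = (k/(k−1))·(1 − sum of item variances/Var(T)) = (7/6)·(1 − 8.82/32.42) = 0.849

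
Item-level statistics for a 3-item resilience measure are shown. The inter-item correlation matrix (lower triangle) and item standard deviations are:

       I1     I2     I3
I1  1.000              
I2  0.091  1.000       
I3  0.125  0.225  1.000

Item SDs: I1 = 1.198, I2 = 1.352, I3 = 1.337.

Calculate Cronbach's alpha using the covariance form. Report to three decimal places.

Σσ²ᵢ = 1.198² + 1.352² + 1.337² = 5.0507
Covariances σ_ij = r_ij · s_i · s_j:
  σ(I1,I2) = 0.091 × 1.198 × 1.352 = 0.1474
  σ(I1,I3) = 0.125 × 1.198 × 1.337 = 0.2002
  σ(I2,I3) = 0.225 × 1.352 × 1.337 = 0.4067
σ²_T = Σσ²ᵢ + 2·Σσ_ij = 5.0507 + 2 × 0.7543 = 6.5593
α = (3/2)·(1 − 5.0507/6.5593) = 0.345

α = 0.345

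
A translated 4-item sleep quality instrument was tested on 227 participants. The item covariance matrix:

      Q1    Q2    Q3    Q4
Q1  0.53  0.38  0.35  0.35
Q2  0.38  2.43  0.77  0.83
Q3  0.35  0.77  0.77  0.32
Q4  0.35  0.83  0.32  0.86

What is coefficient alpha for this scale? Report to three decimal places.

Σσ²ᵢ = 0.53 + 2.43 + 0.77 + 0.86 = 4.59
Sum of the distinct covariances = 3.00
Var(T) = 4.59 + 2 × 3.00 = 10.59
α = (k/(k−1))·(1 − Σσ²ᵢ/Var(T)) = (4/3)·(1 − 4.59/10.59) = 0.755

coefficient alpha = 0.755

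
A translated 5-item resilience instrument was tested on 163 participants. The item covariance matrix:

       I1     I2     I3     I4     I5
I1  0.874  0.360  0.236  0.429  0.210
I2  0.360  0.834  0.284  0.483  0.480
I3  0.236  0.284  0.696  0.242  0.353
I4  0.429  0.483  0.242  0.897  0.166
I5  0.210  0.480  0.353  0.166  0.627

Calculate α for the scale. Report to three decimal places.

Σσᵢ² = 0.874 + 0.834 + 0.696 + 0.897 + 0.627 = 3.928
Sum of off-diagonal covariances = 3.243
total variance = 3.928 + 2 × 3.243 = 10.414
α = (k/(k−1))·(1 − Σσᵢ²/total variance) = (5/4)·(1 − 3.928/10.414) = 0.779

α = 0.779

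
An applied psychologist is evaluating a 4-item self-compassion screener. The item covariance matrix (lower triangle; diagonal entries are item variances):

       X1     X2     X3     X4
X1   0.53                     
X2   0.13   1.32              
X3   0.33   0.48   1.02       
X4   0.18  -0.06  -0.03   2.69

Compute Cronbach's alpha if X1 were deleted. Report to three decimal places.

Remaining items: X2, X3, X4 (k = 3).
ΣVar(i) = 1.32 + 1.02 + 2.69 = 5.03
total variance = 5.03 + 2 × 0.39 = 5.81
α (item deleted) = (3/2)·(1 − 5.03/5.81) = 0.201

Cronbach's alpha = 0.201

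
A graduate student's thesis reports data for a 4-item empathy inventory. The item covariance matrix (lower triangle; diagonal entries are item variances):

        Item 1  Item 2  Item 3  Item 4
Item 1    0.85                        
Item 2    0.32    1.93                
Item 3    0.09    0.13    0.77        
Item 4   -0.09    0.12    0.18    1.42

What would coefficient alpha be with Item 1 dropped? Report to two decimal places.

Remaining items: Item 2, Item 3, Item 4 (k = 3).
Σσᵢ² = 1.93 + 0.77 + 1.42 = 4.12
σ²_T = 4.12 + 2 × 0.43 = 4.98
α (item deleted) = (3/2)·(1 − 4.12/4.98) = 0.26

coefficient alpha = 0.26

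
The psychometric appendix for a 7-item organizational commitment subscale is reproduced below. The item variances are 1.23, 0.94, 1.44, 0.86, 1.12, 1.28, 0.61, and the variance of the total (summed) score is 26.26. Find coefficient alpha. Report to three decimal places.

coefficient alpha = 0.834

ΣVar(i) = 1.23 + 0.94 + 1.44 + 0.86 + 1.12 + 1.28 + 0.61 = 7.48
α = (k/(k−1))·(1 − ΣVar(i)/Var(T)) = (7/6)·(1 − 7.48/26.26) = 0.834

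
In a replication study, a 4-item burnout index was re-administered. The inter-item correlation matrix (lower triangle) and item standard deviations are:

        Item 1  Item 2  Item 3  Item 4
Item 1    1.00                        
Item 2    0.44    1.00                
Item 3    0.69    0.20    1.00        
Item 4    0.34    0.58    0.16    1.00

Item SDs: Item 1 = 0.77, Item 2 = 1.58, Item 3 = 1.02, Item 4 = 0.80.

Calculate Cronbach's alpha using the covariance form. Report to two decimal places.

α = 0.68

Σσ²ᵢ = 0.77² + 1.58² + 1.02² + 0.80² = 4.7697
Covariances σ_ij = r_ij · s_i · s_j:
  σ(Item 1,Item 2) = 0.44 × 0.77 × 1.58 = 0.5353
  σ(Item 1,Item 3) = 0.69 × 0.77 × 1.02 = 0.5419
  σ(Item 1,Item 4) = 0.34 × 0.77 × 0.80 = 0.2094
  σ(Item 2,Item 3) = 0.20 × 1.58 × 1.02 = 0.3223
  σ(Item 2,Item 4) = 0.58 × 1.58 × 0.80 = 0.7331
  σ(Item 3,Item 4) = 0.16 × 1.02 × 0.80 = 0.1306
σ²_T = Σσ²ᵢ + 2·Σσ_ij = 4.7697 + 2 × 2.4726 = 9.7149
α = (4/3)·(1 − 4.7697/9.7149) = 0.68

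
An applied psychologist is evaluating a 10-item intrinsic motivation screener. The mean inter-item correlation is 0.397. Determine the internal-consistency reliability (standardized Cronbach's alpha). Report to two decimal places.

standardized Cronbach's alpha = 0.87

Standardized α = k·r̄ / (1 + (k−1)·r̄) = 10 × 0.397 / (1 + 9 × 0.397)
  = 3.9700 / 4.5730 = 0.87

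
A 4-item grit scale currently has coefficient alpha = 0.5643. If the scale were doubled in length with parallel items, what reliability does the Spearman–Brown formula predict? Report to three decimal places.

predicted reliability = 0.721

Length factor m = 2
α' = m·α / (1 + (m−1)·α)
   = 2 × 0.5643 / (1 + (2 − 1) × 0.5643)
   = 1.1286 / 1.5643 = 0.721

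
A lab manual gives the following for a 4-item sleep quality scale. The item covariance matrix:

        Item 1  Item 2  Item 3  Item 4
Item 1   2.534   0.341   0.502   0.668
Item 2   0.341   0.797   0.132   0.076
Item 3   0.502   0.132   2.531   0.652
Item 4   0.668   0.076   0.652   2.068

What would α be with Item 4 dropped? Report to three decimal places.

α = 0.374

Remaining items: Item 1, Item 2, Item 3 (k = 3).
sum of item variances = 2.534 + 0.797 + 2.531 = 5.862
σ²_T = 5.862 + 2 × 0.975 = 7.812
α (item deleted) = (3/2)·(1 − 5.862/7.812) = 0.374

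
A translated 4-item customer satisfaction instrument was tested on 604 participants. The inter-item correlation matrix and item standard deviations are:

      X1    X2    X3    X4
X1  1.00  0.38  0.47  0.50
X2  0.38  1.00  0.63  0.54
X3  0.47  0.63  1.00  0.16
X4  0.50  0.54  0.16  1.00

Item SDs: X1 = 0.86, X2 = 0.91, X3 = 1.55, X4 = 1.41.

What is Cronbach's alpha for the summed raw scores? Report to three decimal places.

α = 0.717

Σσ²ᵢ = 0.86² + 0.91² + 1.55² + 1.41² = 5.9583
Covariances σ_ij = r_ij · s_i · s_j:
  σ(X1,X2) = 0.38 × 0.86 × 0.91 = 0.2974
  σ(X1,X3) = 0.47 × 0.86 × 1.55 = 0.6265
  σ(X1,X4) = 0.50 × 0.86 × 1.41 = 0.6063
  σ(X2,X3) = 0.63 × 0.91 × 1.55 = 0.8886
  σ(X2,X4) = 0.54 × 0.91 × 1.41 = 0.6929
  σ(X3,X4) = 0.16 × 1.55 × 1.41 = 0.3497
σ²_T = Σσ²ᵢ + 2·Σσ_ij = 5.9583 + 2 × 3.4614 = 12.8811
α = (4/3)·(1 − 5.9583/12.8811) = 0.717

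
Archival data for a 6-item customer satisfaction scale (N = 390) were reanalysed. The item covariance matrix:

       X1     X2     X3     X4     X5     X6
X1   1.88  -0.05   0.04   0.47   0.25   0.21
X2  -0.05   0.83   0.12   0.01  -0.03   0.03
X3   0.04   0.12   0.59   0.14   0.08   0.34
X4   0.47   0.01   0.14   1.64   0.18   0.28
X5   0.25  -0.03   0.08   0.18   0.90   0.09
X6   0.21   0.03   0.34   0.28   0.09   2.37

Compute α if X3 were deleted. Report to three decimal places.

Remaining items: X1, X2, X4, X5, X6 (k = 5).
Σσᵢ² = 1.88 + 0.83 + 1.64 + 0.90 + 2.37 = 7.62
total variance = 7.62 + 2 × 1.44 = 10.50
α (item deleted) = (5/4)·(1 − 7.62/10.50) = 0.343

α = 0.343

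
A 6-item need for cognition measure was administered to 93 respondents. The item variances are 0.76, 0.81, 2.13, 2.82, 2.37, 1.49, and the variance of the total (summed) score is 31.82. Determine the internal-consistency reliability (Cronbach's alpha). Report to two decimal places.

Cronbach's alpha = 0.81

Σσᵢ² = 0.76 + 0.81 + 2.13 + 2.82 + 2.37 + 1.49 = 10.38
α = (k/(k−1))·(1 − Σσᵢ²/σ²_T) = (6/5)·(1 − 10.38/31.82) = 0.81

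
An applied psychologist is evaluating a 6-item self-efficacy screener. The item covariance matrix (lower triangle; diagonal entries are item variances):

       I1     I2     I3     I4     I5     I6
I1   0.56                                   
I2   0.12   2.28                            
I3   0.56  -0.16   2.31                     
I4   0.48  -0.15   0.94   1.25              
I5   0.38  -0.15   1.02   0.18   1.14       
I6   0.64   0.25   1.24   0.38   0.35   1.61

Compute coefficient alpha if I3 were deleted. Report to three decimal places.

Remaining items: I1, I2, I4, I5, I6 (k = 5).
sum of item variances = 0.56 + 2.28 + 1.25 + 1.14 + 1.61 = 6.84
total variance = 6.84 + 2 × 2.48 = 11.80
α (item deleted) = (5/4)·(1 − 6.84/11.80) = 0.525

coefficient alpha = 0.525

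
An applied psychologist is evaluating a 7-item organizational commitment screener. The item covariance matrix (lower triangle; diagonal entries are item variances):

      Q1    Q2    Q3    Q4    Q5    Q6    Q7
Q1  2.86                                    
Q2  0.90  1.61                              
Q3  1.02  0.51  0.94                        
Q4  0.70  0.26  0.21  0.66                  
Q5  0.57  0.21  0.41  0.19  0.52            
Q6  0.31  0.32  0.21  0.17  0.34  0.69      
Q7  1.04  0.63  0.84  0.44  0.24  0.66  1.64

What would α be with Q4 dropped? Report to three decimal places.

α = 0.798

Remaining items: Q1, Q2, Q3, Q5, Q6, Q7 (k = 6).
Σσ²ᵢ = 2.86 + 1.61 + 0.94 + 0.52 + 0.69 + 1.64 = 8.26
total variance = 8.26 + 2 × 8.21 = 24.68
α (item deleted) = (6/5)·(1 − 8.26/24.68) = 0.798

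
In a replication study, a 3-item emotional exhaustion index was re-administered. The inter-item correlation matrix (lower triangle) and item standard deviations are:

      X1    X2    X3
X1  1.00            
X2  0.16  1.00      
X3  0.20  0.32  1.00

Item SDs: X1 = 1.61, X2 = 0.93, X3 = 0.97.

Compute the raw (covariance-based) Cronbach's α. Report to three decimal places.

Σσ²ᵢ = 1.61² + 0.93² + 0.97² = 4.3979
Covariances σ_ij = r_ij · s_i · s_j:
  σ(X1,X2) = 0.16 × 1.61 × 0.93 = 0.2396
  σ(X1,X3) = 0.20 × 1.61 × 0.97 = 0.3123
  σ(X2,X3) = 0.32 × 0.93 × 0.97 = 0.2887
σ²_T = Σσ²ᵢ + 2·Σσ_ij = 4.3979 + 2 × 0.8406 = 6.0791
α = (3/2)·(1 − 4.3979/6.0791) = 0.415

α = 0.415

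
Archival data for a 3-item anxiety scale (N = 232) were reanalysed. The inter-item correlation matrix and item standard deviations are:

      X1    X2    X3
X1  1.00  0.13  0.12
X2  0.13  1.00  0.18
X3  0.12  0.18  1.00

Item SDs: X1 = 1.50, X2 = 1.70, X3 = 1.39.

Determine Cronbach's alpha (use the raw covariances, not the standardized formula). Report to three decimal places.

Σσ²ᵢ = 1.50² + 1.70² + 1.39² = 7.0721
Covariances σ_ij = r_ij · s_i · s_j:
  σ(X1,X2) = 0.13 × 1.50 × 1.70 = 0.3315
  σ(X1,X3) = 0.12 × 1.50 × 1.39 = 0.2502
  σ(X2,X3) = 0.18 × 1.70 × 1.39 = 0.4253
σ²_T = Σσ²ᵢ + 2·Σσ_ij = 7.0721 + 2 × 1.0070 = 9.0861
α = (3/2)·(1 − 7.0721/9.0861) = 0.332

Cronbach's alpha = 0.332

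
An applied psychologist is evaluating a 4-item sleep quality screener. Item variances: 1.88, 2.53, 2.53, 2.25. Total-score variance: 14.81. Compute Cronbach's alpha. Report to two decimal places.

α = 0.51

sum of item variances = 1.88 + 2.53 + 2.53 + 2.25 = 9.19
α = (k/(k−1))·(1 − sum of item variances/total variance) = (4/3)·(1 − 9.19/14.81) = 0.51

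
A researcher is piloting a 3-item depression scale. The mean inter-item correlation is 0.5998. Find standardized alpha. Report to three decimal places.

Standardized α = k·r̄ / (1 + (k−1)·r̄) = 3 × 0.5998 / (1 + 2 × 0.5998)
  = 1.7994 / 2.1996 = 0.818

α = 0.818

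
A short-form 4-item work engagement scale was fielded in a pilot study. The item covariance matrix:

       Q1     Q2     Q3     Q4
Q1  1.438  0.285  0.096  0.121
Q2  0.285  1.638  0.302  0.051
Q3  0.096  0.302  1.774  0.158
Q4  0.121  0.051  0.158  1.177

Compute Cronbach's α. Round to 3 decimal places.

Cronbach's α = 0.335

Σσᵢ² = 1.438 + 1.638 + 1.774 + 1.177 = 6.027
Σ_{i<j} σ_ij = 1.013
σ²_T = 6.027 + 2 × 1.013 = 8.053
α = (k/(k−1))·(1 − Σσᵢ²/σ²_T) = (4/3)·(1 − 6.027/8.053) = 0.335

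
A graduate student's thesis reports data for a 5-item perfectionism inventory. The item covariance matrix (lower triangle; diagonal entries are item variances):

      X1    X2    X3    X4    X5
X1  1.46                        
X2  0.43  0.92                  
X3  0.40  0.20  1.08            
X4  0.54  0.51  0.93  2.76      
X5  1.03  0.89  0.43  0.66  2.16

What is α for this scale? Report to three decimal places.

Σσᵢ² = 1.46 + 0.92 + 1.08 + 2.76 + 2.16 = 8.38
Σ_{i<j} σ_ij = 6.02
σ²_T = 8.38 + 2 × 6.02 = 20.42
α = (k/(k−1))·(1 − Σσᵢ²/σ²_T) = (5/4)·(1 − 8.38/20.42) = 0.737

α = 0.737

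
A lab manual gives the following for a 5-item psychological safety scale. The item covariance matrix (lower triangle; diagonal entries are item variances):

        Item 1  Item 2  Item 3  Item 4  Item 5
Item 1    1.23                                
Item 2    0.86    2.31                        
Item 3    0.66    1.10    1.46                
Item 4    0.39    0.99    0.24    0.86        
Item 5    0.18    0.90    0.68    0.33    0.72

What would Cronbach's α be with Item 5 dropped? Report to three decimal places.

α = 0.788

Remaining items: Item 1, Item 2, Item 3, Item 4 (k = 4).
Σσᵢ² = 1.23 + 2.31 + 1.46 + 0.86 = 5.86
σ²_total = 5.86 + 2 × 4.24 = 14.34
α (item deleted) = (4/3)·(1 − 5.86/14.34) = 0.788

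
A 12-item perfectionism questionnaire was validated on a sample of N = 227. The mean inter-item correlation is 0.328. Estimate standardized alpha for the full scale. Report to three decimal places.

Standardized α = k·r̄ / (1 + (k−1)·r̄) = 12 × 0.328 / (1 + 11 × 0.328)
  = 3.9360 / 4.6080 = 0.854

α = 0.854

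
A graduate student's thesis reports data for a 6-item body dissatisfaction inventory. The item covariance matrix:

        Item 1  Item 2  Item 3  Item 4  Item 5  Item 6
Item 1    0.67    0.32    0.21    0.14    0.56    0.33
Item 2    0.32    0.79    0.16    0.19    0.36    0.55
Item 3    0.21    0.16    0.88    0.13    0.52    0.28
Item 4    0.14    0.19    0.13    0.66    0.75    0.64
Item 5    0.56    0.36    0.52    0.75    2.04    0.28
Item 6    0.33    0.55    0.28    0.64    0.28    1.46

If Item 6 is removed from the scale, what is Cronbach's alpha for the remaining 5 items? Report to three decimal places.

Cronbach's alpha = 0.712

Remaining items: Item 1, Item 2, Item 3, Item 4, Item 5 (k = 5).
ΣVar(i) = 0.67 + 0.79 + 0.88 + 0.66 + 2.04 = 5.04
σ²_total = 5.04 + 2 × 3.34 = 11.72
α (item deleted) = (5/4)·(1 − 5.04/11.72) = 0.712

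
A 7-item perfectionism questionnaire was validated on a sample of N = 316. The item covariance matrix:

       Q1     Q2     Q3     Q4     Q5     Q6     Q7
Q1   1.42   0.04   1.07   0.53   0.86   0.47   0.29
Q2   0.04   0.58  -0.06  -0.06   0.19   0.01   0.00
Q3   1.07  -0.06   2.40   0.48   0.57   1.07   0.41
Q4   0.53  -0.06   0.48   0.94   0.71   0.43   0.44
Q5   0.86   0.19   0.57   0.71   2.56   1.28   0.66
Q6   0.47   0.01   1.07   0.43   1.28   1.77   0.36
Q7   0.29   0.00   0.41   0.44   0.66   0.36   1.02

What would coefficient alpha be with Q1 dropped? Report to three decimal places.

Remaining items: Q2, Q3, Q4, Q5, Q6, Q7 (k = 6).
ΣVar(i) = 0.58 + 2.40 + 0.94 + 2.56 + 1.77 + 1.02 = 9.27
σ²_total = 9.27 + 2 × 6.49 = 22.25
α (item deleted) = (6/5)·(1 − 9.27/22.25) = 0.700

α = 0.700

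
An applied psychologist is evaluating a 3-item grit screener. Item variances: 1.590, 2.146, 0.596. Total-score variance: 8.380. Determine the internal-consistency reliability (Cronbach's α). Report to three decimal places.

Cronbach's α = 0.725

sum of item variances = 1.590 + 2.146 + 0.596 = 4.332
α = (k/(k−1))·(1 − sum of item variances/total variance) = (3/2)·(1 − 4.332/8.380) = 0.725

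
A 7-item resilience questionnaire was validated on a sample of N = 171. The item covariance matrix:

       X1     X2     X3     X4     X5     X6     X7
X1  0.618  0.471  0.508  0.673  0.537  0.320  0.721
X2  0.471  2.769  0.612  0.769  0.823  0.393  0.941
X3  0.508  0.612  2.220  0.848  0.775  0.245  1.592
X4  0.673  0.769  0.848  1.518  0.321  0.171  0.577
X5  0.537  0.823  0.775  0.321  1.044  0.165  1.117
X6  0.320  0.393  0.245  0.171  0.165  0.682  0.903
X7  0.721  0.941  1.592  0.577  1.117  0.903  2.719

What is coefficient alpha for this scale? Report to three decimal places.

coefficient alpha = 0.816

sum of item variances = 0.618 + 2.769 + 2.220 + 1.518 + 1.044 + 0.682 + 2.719 = 11.570
Sum of off-diagonal covariances = 13.482
Var(T) = 11.570 + 2 × 13.482 = 38.534
α = (k/(k−1))·(1 − sum of item variances/Var(T)) = (7/6)·(1 − 11.570/38.534) = 0.816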